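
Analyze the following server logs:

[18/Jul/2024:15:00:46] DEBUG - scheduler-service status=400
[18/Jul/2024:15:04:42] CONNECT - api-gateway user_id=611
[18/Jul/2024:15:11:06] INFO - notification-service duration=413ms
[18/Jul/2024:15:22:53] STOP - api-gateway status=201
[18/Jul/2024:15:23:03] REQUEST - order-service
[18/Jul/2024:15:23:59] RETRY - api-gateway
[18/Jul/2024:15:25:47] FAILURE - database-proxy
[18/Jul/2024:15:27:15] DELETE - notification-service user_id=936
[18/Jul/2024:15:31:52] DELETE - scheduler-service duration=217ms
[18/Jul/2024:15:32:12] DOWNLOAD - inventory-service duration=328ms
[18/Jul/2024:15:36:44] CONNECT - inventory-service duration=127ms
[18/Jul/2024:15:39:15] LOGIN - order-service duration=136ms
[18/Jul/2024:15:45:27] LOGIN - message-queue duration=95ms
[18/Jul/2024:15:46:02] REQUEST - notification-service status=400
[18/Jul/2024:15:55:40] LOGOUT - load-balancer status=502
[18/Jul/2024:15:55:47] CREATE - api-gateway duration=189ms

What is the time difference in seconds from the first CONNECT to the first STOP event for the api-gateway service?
1091

To find the time between events:

1. Locate the first CONNECT event for api-gateway: 18/Jul/2024:15:04:42
2. Locate the first STOP event for api-gateway: 18/Jul/2024:15:22:53
3. Calculate the difference: 18/Jul/2024:15:22:53 - 18/Jul/2024:15:04:42 = 1091 seconds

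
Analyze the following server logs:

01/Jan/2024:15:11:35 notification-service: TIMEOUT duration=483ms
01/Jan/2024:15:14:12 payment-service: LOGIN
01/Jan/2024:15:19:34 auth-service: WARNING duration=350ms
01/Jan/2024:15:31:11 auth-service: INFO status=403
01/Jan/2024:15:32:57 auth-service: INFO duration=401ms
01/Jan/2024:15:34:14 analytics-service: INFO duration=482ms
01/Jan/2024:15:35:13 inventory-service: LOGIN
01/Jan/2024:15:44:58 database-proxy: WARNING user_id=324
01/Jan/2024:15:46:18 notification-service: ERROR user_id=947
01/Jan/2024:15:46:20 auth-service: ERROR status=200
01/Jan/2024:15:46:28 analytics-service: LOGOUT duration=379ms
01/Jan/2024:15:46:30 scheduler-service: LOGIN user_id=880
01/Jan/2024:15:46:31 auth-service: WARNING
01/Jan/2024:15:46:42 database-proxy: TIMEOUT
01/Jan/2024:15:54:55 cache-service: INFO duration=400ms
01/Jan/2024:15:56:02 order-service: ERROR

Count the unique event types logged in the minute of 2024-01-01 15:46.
5

To count unique event types:

1. Filter events in the minute starting at 2024-01-01 15:46
2. Extract event types from matching entries
3. Count unique types: 5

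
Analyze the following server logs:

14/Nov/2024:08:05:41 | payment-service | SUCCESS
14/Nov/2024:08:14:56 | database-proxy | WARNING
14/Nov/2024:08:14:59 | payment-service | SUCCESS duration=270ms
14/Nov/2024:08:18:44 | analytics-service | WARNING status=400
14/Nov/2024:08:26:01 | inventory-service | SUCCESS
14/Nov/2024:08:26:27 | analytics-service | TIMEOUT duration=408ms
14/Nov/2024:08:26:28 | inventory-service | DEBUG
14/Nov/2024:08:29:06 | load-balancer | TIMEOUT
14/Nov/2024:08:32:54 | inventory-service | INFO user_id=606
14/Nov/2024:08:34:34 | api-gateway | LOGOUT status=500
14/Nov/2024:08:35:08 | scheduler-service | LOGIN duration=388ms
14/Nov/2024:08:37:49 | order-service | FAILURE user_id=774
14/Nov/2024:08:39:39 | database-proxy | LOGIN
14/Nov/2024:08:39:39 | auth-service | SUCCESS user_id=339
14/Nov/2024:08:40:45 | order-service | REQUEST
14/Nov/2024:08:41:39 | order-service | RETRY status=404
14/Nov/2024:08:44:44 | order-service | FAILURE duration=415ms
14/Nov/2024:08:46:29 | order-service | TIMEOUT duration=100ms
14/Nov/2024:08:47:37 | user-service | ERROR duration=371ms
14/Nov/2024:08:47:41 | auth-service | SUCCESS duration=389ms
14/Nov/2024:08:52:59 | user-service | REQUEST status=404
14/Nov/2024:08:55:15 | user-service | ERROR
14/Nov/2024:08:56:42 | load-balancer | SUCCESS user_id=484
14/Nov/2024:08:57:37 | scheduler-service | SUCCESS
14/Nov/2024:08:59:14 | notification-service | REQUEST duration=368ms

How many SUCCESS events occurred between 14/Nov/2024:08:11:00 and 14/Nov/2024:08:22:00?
1

To count events in the time window:

1. Window boundaries: 14/Nov/2024:08:11:00 to 14/Nov/2024:08:22:00
2. Filter for SUCCESS events within this window
3. Count matching events: 1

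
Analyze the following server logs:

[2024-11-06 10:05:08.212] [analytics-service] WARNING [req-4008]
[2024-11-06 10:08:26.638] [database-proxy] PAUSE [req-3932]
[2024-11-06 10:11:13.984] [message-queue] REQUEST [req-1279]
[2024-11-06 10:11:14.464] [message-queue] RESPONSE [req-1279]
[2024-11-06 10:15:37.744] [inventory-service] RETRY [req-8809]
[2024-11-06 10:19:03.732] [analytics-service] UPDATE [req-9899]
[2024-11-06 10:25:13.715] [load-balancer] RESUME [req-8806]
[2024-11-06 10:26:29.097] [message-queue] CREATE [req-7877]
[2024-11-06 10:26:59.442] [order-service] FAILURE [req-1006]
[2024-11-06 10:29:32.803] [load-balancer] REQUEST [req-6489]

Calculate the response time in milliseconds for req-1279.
480

To calculate latency:

1. Find REQUEST with id req-1279: 2024-11-06 10:11:13.984
2. Find RESPONSE with id req-1279: 2024-11-06 10:11:14.464
3. Latency: 2024-11-06 10:11:14.464 - 2024-11-06 10:11:13.984 = 480ms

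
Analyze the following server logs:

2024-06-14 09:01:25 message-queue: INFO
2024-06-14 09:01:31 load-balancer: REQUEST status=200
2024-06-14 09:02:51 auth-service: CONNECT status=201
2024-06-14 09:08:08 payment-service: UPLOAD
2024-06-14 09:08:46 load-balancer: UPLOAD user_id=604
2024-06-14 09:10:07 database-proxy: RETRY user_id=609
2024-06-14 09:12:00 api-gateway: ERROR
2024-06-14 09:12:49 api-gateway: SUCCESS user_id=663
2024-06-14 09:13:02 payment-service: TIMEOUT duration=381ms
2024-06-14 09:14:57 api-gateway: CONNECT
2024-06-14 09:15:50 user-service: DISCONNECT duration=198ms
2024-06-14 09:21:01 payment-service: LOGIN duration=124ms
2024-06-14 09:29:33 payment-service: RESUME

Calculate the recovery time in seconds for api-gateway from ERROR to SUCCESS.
49

To calculate recovery time:

1. Find ERROR event for api-gateway: 2024-06-14 09:12:00
2. Find next SUCCESS event for api-gateway: 2024-06-14 09:12:49
3. Recovery time: 2024-06-14 09:12:49 - 2024-06-14 09:12:00 = 49 seconds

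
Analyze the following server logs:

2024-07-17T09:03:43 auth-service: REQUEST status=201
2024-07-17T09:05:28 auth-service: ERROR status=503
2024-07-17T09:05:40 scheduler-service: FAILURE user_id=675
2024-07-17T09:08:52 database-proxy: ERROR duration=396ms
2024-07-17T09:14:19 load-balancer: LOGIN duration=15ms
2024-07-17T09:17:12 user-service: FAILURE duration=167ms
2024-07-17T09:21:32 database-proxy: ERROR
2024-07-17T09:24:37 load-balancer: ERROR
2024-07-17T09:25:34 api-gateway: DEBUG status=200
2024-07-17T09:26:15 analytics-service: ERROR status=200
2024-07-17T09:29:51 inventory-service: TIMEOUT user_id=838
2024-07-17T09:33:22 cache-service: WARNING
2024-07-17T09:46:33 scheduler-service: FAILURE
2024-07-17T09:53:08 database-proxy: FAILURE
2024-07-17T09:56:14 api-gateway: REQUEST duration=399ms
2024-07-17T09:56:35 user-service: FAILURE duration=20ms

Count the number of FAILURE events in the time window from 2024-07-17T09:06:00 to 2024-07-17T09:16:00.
0

To count events in the time window:

1. Window boundaries: 2024-07-17T09:06:00 to 2024-07-17T09:16:00
2. Filter for FAILURE events within this window
3. Count matching events: 0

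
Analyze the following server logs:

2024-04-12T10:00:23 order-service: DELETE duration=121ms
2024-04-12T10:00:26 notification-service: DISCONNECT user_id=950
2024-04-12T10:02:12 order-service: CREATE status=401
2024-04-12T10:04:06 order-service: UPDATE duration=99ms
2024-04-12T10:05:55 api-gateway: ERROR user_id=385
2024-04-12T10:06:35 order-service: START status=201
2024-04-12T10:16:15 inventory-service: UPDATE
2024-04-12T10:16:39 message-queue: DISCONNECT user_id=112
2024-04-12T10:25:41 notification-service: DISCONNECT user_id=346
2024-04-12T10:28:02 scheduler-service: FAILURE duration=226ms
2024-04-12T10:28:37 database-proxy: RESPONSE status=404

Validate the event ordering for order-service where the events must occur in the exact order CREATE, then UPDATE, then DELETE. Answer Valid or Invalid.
Invalid

To validate ordering:

1. Required order: CREATE → UPDATE → DELETE
2. Rule: the events must occur in the exact order CREATE, then UPDATE, then DELETE
3. Check actual order of events for order-service
4. Result: Invalid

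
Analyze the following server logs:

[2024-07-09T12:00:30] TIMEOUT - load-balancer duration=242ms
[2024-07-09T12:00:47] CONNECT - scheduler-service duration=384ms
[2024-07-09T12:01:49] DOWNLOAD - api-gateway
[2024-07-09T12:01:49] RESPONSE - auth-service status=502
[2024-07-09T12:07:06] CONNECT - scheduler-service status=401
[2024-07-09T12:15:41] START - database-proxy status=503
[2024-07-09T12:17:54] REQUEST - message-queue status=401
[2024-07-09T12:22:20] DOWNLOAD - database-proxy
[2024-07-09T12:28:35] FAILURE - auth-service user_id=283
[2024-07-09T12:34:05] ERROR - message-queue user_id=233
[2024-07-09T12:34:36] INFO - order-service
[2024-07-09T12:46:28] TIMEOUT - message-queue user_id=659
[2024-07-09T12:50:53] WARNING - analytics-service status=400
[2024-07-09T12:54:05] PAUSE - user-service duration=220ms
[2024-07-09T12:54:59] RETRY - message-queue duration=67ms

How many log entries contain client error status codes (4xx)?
3

To find matching entries:

1. Pattern to match: client error status codes (4xx)
2. Scan each log entry for the pattern
3. Count matches: 3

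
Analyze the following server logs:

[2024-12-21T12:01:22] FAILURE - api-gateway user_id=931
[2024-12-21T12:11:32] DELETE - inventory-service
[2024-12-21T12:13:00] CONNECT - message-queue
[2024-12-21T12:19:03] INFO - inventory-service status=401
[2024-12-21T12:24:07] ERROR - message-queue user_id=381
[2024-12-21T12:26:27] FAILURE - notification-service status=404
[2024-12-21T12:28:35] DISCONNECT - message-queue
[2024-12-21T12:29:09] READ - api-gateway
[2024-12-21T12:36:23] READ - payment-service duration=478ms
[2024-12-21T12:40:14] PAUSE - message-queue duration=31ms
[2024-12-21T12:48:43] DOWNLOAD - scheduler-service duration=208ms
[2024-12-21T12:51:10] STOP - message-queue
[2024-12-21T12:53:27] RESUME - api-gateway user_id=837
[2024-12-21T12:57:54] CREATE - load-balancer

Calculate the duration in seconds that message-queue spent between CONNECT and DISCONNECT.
935

To calculate state duration:

1. Find CONNECT event for message-queue: 2024-12-21T12:13:00
2. Find DISCONNECT event for message-queue: 2024-12-21T12:28:35
3. Calculate duration: 2024-12-21T12:28:35 - 2024-12-21T12:13:00 = 935 seconds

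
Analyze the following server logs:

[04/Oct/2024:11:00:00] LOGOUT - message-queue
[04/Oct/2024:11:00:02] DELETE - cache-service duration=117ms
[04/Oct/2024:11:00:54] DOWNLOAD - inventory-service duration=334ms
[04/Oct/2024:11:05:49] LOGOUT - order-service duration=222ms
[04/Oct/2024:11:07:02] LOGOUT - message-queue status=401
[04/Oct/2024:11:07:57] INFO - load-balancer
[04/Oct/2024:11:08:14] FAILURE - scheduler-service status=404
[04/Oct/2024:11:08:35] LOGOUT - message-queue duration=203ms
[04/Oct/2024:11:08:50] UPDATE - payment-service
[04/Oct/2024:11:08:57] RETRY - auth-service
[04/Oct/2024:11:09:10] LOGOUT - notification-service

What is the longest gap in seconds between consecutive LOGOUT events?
349

To find the longest gap:

1. Extract all LOGOUT events in chronological order
2. Calculate time differences between consecutive events
3. Find the maximum difference
4. Longest gap: 349 seconds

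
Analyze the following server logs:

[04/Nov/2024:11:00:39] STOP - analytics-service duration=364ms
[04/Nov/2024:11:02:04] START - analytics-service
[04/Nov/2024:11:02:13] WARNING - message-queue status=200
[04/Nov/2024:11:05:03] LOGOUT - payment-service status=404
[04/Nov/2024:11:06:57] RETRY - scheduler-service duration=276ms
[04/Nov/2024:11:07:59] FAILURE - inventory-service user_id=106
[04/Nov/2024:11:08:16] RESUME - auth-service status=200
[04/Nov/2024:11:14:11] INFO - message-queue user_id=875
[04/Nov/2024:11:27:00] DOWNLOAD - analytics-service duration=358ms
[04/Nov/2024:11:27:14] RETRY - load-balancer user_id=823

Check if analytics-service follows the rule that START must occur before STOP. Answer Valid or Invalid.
Invalid

To validate ordering:

1. Required order: START → STOP
2. Rule: START must occur before STOP
3. Check actual order of events for analytics-service
4. Result: Invalid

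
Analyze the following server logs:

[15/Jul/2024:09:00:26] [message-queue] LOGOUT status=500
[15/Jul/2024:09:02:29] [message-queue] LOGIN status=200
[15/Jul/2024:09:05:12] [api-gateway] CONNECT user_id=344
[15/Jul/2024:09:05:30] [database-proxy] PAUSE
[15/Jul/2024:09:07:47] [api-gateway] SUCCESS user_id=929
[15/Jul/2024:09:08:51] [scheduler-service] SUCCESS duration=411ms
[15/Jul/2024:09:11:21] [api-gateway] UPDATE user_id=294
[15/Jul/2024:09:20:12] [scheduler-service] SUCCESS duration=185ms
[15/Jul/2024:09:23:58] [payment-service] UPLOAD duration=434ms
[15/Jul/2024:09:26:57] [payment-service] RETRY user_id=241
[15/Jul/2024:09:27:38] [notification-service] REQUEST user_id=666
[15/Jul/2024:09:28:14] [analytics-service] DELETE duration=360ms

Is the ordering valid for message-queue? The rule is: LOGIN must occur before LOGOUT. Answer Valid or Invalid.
Invalid

To validate ordering:

1. Required order: LOGIN → LOGOUT
2. Rule: LOGIN must occur before LOGOUT
3. Check actual order of events for message-queue
4. Result: Invalid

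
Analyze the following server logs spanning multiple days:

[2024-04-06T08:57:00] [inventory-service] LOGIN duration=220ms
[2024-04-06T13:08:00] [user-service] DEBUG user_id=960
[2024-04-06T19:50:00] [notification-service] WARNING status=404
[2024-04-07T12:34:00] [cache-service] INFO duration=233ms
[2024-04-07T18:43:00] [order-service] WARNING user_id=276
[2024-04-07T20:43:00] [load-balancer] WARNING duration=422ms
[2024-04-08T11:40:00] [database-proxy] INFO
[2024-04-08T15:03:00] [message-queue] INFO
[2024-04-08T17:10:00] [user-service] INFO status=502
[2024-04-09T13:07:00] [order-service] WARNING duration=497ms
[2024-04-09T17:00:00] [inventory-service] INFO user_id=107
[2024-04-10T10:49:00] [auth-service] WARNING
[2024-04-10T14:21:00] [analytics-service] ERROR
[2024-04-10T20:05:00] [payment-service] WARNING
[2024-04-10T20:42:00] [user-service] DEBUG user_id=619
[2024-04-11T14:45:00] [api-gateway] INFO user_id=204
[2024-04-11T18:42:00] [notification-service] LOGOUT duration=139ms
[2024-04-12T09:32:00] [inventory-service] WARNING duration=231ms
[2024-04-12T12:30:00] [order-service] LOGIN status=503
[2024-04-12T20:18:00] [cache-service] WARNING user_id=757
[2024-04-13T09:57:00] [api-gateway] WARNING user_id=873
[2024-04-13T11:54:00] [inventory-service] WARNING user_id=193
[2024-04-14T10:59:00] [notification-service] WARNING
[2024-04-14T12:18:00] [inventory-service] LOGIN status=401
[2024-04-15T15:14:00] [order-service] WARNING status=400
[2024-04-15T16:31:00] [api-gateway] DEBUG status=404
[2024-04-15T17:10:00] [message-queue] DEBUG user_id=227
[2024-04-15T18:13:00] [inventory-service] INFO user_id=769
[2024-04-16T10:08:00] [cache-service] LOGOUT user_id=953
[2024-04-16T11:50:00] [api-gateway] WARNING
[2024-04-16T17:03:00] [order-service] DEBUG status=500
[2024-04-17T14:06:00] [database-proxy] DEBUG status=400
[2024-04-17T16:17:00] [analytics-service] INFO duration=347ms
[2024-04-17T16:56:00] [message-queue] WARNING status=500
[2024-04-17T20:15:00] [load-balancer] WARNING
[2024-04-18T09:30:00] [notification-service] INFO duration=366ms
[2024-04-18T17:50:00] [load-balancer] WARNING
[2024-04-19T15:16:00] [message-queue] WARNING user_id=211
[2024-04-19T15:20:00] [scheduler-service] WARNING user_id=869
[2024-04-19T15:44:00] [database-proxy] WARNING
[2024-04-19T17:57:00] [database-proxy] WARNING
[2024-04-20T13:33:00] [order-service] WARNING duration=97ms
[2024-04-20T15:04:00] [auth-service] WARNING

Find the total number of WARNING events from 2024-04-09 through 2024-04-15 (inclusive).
9

To filter by date range:

1. Date range: 2024-04-09 through 2024-04-15, both dates inclusive
2. Filter for WARNING events whose date falls in this range
3. Count matching events: 9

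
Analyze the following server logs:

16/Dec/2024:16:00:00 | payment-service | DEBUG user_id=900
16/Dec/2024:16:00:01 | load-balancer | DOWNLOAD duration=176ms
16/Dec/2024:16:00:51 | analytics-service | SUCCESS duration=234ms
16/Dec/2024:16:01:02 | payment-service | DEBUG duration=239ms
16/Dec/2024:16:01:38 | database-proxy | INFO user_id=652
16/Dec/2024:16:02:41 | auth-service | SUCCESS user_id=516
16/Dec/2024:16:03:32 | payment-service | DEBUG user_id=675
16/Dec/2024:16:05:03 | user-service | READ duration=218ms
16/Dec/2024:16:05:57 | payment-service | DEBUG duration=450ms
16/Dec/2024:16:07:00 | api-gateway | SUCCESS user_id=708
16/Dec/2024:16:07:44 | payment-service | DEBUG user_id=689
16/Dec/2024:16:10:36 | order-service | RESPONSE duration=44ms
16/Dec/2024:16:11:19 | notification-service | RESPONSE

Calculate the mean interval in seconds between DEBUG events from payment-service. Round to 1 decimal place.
116.0

To calculate average interval:

1. Find all DEBUG events for payment-service in order
2. Calculate time gaps between consecutive events
3. Compute mean of gaps: 464 / 4 = 116.0 seconds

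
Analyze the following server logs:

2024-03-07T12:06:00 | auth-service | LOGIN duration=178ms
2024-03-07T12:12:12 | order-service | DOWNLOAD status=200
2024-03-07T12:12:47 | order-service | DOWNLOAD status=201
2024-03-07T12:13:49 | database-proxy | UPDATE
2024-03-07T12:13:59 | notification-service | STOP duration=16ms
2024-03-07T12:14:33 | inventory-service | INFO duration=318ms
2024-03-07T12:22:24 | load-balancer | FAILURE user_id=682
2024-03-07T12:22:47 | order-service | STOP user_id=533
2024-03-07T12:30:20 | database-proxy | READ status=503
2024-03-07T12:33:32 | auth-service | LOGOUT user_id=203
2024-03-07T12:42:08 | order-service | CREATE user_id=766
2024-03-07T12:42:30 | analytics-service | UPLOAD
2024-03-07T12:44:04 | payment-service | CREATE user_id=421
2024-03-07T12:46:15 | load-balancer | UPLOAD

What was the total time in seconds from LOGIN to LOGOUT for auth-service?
1652

To calculate state duration:

1. Find LOGIN event for auth-service: 2024-03-07T12:06:00
2. Find LOGOUT event for auth-service: 2024-03-07T12:33:32
3. Calculate duration: 2024-03-07T12:33:32 - 2024-03-07T12:06:00 = 1652 seconds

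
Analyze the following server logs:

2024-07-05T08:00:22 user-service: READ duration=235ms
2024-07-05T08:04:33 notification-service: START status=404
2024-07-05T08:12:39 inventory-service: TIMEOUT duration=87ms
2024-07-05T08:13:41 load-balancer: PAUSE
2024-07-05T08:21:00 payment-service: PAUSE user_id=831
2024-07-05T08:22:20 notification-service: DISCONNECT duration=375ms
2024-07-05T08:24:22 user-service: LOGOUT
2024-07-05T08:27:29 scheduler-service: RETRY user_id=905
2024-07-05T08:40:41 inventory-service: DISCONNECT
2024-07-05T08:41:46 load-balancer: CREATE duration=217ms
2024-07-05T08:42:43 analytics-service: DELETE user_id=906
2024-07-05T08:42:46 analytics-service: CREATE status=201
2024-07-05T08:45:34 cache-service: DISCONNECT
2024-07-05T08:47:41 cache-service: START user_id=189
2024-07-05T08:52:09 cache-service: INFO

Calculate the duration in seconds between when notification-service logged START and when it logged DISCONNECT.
1067

To find the time between events:

1. Locate the first START event for notification-service: 2024-07-05T08:04:33
2. Locate the first DISCONNECT event for notification-service: 2024-07-05T08:22:20
3. Calculate the difference: 2024-07-05T08:22:20 - 2024-07-05T08:04:33 = 1067 seconds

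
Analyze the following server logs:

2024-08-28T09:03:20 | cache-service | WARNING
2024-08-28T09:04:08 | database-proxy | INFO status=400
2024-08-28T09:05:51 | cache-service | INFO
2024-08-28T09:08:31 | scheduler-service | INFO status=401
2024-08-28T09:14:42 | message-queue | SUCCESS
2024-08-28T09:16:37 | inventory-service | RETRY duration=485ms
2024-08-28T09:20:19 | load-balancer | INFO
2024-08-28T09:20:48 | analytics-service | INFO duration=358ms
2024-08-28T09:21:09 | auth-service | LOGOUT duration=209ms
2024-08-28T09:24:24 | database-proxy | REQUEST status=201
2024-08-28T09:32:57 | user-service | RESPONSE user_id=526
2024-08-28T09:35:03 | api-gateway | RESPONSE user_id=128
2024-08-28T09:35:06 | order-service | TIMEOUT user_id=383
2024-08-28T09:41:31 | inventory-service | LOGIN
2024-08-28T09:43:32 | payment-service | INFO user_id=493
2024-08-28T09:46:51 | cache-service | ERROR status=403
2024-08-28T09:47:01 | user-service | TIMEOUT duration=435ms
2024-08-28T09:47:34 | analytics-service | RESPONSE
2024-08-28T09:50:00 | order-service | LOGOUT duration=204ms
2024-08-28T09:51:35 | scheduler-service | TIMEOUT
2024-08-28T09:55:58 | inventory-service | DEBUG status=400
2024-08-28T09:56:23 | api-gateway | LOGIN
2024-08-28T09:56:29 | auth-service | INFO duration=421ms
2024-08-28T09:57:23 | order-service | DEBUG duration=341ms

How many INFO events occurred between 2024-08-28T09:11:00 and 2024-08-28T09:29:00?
2

To count events in the time window:

1. Window boundaries: 2024-08-28T09:11:00 to 2024-08-28T09:29:00
2. Filter for INFO events within this window
3. Count matching events: 2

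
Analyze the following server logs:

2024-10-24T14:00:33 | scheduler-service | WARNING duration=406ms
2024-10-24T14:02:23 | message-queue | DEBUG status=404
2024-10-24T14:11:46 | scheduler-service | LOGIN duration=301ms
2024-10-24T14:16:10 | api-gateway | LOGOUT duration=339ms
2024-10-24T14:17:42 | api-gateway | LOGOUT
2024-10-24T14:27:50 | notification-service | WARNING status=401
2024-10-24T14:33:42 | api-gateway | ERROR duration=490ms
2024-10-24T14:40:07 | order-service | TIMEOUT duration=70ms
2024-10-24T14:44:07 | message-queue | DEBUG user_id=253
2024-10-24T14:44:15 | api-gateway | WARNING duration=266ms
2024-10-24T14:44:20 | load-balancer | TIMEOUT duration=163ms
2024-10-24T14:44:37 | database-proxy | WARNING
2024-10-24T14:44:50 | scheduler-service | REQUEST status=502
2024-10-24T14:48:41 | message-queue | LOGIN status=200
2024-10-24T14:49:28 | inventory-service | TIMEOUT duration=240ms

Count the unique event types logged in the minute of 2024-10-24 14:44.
4

To count unique event types:

1. Filter events in the minute starting at 2024-10-24 14:44
2. Extract event types from matching entries
3. Count unique types: 4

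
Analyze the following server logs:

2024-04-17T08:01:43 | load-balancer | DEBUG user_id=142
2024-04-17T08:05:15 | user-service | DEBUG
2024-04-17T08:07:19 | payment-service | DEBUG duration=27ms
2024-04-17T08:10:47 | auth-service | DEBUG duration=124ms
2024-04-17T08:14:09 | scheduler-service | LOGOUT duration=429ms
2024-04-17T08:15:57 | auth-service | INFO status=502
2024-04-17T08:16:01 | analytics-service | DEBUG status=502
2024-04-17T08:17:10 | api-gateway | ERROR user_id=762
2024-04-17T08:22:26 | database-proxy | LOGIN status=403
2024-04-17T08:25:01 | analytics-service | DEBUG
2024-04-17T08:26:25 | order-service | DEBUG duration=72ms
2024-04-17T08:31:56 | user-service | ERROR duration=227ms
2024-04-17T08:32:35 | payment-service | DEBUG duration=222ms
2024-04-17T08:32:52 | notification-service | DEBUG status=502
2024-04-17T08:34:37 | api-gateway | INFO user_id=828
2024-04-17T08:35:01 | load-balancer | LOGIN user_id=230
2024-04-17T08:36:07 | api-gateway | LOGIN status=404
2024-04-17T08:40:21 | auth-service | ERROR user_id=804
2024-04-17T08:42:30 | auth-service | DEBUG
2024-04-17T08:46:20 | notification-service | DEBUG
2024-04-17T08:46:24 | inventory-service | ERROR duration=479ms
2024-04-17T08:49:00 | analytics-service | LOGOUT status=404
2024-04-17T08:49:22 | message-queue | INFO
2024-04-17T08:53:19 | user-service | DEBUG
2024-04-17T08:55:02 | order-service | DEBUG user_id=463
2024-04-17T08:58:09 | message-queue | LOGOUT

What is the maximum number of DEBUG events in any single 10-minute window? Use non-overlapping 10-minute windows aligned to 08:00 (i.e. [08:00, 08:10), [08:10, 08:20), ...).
3

To find the burst window:

1. Divide the log period into non-overlapping 10-minute windows starting at 08:00
2. Count DEBUG events in each window
3. Find the window with maximum count
4. Maximum events in a window: 3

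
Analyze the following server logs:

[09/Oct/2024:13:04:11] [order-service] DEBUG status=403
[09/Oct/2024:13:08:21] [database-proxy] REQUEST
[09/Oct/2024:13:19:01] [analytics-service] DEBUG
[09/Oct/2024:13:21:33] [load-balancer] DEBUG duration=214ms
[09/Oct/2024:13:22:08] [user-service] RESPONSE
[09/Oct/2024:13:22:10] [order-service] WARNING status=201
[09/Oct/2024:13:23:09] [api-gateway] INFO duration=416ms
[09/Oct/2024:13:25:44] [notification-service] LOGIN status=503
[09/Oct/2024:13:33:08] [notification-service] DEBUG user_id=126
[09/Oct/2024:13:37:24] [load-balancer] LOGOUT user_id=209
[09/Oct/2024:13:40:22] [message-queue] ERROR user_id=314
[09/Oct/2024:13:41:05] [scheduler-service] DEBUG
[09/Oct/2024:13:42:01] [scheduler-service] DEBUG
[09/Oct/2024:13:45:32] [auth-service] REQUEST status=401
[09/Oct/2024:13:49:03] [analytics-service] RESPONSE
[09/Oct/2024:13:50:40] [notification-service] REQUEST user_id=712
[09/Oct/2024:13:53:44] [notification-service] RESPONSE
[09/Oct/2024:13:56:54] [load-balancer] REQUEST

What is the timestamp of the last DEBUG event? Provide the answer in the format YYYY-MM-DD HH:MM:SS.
2024-10-09 13:42:01

To find the last event:

1. Filter for all DEBUG events
2. Sort by timestamp
3. Select the last one
4. Timestamp: 2024-10-09 13:42:01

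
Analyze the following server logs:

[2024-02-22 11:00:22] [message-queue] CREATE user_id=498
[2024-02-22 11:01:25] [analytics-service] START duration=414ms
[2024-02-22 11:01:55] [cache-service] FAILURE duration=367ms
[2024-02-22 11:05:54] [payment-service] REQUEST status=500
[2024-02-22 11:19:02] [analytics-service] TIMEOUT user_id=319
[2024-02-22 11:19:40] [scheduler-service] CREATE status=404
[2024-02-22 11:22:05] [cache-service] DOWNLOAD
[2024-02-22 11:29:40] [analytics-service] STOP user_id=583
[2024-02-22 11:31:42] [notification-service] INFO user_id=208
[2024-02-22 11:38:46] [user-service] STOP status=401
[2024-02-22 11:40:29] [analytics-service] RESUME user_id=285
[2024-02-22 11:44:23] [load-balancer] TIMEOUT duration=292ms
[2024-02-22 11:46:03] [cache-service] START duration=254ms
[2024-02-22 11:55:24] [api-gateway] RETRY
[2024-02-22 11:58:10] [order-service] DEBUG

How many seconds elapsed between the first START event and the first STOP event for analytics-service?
1695

To find the time between events:

1. Locate the first START event for analytics-service: 2024-02-22 11:01:25
2. Locate the first STOP event for analytics-service: 2024-02-22 11:29:40
3. Calculate the difference: 2024-02-22 11:29:40 - 2024-02-22 11:01:25 = 1695 seconds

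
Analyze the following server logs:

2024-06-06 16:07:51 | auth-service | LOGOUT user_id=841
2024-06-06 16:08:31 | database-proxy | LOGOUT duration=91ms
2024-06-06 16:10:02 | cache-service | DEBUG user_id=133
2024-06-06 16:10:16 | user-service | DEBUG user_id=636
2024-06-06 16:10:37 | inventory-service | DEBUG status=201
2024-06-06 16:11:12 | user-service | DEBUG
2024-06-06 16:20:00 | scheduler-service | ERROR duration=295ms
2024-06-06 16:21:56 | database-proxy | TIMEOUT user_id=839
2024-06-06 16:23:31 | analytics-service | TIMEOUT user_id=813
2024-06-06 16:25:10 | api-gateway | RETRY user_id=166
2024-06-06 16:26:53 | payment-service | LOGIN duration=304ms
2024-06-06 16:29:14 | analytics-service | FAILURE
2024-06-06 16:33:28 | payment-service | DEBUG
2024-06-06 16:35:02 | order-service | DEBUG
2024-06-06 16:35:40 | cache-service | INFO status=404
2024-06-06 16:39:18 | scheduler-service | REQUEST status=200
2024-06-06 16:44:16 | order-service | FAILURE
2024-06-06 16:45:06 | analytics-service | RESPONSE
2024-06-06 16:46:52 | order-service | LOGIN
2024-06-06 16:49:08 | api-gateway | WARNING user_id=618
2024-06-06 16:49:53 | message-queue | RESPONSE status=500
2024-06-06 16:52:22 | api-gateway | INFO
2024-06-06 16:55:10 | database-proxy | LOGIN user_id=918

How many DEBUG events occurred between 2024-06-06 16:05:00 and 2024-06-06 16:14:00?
4

To count events in the time window:

1. Window boundaries: 2024-06-06 16:05:00 to 2024-06-06 16:14:00
2. Filter for DEBUG events within this window
3. Count matching events: 4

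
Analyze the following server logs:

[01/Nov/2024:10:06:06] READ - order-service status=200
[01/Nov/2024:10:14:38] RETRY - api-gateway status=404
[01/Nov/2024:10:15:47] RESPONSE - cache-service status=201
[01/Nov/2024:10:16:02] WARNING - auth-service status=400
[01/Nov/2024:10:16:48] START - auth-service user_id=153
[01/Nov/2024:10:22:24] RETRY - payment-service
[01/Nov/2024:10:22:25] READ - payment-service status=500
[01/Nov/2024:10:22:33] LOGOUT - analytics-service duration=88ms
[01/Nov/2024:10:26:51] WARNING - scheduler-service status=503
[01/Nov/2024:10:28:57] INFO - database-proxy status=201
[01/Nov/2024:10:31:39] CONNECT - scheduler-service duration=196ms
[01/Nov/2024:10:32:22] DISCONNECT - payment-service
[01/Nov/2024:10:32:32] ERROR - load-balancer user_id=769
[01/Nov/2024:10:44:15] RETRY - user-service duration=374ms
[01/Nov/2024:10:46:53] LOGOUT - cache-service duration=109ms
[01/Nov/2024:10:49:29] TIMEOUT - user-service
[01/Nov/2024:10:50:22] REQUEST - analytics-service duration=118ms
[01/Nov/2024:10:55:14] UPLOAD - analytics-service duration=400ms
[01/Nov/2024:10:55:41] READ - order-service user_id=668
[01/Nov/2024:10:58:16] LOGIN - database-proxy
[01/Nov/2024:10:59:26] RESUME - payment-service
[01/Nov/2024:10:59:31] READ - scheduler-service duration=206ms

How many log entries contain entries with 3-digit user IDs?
3

To find matching entries:

1. Pattern to match: entries with 3-digit user IDs
2. Scan each log entry for the pattern
3. Count matches: 3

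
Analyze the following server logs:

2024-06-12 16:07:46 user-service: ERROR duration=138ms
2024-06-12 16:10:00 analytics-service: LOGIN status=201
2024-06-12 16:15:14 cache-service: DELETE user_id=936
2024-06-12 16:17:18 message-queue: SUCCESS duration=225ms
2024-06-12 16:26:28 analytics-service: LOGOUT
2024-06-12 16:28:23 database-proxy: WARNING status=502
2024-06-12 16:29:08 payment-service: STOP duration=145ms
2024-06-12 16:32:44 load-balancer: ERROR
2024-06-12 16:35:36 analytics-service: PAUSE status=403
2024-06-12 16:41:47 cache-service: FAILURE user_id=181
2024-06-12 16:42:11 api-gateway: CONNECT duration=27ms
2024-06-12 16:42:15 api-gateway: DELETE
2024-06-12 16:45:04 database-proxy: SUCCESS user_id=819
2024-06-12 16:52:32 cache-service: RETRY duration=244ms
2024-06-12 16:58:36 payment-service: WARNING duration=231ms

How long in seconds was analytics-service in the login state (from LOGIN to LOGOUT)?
988

To calculate state duration:

1. Find LOGIN event for analytics-service: 2024-06-12 16:10:00
2. Find LOGOUT event for analytics-service: 2024-06-12 16:26:28
3. Calculate duration: 2024-06-12 16:26:28 - 2024-06-12 16:10:00 = 988 seconds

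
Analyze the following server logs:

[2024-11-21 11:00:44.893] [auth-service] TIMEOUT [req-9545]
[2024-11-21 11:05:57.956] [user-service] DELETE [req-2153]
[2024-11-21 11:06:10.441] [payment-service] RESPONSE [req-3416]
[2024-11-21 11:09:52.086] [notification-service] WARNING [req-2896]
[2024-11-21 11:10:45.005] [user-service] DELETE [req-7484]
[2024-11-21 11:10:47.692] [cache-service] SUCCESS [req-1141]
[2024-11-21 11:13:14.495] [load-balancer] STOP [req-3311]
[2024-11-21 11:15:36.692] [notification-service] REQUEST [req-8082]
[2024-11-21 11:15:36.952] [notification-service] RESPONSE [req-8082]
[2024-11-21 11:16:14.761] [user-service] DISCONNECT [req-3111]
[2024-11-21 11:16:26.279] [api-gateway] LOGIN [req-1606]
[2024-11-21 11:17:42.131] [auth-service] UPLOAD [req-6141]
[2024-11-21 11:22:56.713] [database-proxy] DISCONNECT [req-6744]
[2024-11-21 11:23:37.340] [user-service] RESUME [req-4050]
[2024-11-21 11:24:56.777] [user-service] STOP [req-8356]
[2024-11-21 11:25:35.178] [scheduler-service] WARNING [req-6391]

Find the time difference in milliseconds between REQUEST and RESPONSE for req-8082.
260

To calculate latency:

1. Find REQUEST with id req-8082: 2024-11-21 11:15:36.692
2. Find RESPONSE with id req-8082: 2024-11-21 11:15:36.952
3. Latency: 2024-11-21 11:15:36.952 - 2024-11-21 11:15:36.692 = 260ms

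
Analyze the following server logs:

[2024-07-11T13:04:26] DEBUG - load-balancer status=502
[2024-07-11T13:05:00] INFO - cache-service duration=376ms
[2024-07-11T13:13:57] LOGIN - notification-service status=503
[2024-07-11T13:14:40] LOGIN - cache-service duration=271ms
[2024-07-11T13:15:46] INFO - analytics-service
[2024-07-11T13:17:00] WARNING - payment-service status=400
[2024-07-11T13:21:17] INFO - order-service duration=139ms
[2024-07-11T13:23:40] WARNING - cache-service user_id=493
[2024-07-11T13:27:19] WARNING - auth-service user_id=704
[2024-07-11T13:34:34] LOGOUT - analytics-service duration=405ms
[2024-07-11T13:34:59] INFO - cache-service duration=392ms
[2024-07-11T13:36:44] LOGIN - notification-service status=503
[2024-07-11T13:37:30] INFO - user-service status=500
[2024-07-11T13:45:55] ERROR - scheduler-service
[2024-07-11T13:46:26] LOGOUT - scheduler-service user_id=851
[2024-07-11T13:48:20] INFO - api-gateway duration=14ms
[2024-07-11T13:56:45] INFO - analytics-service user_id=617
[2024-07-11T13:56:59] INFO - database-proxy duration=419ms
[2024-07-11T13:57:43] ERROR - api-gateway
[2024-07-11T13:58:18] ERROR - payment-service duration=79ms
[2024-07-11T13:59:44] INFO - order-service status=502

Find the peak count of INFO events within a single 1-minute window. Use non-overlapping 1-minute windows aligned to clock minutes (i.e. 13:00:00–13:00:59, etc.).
2

To find the burst window:

1. Divide the log period into non-overlapping 1-minute windows starting at 13:00
2. Count INFO events in each window
3. Find the window with maximum count
4. Maximum events in a window: 2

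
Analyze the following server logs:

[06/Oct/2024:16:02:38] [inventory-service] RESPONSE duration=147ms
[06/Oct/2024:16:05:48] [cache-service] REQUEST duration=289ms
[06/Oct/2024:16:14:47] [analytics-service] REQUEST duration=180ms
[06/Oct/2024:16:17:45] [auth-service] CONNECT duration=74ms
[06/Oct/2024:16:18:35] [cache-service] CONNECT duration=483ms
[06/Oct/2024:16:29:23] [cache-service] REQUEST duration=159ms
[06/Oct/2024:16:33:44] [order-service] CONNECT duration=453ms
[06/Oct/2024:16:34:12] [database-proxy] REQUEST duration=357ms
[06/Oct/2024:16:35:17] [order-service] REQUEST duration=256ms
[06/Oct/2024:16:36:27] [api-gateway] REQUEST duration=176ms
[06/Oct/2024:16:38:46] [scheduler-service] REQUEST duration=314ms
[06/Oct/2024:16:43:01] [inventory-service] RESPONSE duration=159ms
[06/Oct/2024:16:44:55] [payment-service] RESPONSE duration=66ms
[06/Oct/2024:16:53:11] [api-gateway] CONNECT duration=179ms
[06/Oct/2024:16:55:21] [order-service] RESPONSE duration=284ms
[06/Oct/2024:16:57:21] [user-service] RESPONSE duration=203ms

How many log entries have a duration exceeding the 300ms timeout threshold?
4

To count timeouts:

1. Threshold: 300ms
2. Extract duration from each log entry
3. Count entries where duration > 300
4. Timeout count: 4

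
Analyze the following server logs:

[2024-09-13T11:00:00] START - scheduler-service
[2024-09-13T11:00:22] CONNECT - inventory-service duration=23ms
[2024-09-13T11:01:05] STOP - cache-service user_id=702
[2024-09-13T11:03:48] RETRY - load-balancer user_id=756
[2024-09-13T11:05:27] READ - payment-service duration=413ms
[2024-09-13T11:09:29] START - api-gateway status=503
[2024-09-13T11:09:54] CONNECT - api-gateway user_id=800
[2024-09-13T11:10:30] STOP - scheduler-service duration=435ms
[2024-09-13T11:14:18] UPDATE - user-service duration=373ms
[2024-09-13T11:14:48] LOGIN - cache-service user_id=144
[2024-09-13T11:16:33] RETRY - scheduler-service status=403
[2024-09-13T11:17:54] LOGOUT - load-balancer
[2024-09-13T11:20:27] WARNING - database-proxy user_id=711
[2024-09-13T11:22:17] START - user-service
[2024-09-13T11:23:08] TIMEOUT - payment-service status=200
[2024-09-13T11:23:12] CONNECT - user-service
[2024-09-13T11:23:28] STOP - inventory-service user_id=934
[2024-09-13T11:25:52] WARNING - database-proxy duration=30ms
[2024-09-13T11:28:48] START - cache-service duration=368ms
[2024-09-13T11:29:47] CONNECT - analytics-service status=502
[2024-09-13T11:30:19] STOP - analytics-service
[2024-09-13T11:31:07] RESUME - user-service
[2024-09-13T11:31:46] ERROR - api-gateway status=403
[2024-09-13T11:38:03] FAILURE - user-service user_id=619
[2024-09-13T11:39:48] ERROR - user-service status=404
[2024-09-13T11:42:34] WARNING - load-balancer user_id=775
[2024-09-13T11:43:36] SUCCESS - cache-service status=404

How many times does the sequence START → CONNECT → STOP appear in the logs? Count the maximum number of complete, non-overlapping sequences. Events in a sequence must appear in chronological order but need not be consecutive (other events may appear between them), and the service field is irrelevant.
4

To count sequences:

1. Look for pattern: START → CONNECT → STOP
2. Greedily scan the log in chronological order, matching each sequence element in turn (ignoring service)
3. Each time the full pattern completes, increment the count and restart matching from the next event
4. Complete non-overlapping sequences found: 4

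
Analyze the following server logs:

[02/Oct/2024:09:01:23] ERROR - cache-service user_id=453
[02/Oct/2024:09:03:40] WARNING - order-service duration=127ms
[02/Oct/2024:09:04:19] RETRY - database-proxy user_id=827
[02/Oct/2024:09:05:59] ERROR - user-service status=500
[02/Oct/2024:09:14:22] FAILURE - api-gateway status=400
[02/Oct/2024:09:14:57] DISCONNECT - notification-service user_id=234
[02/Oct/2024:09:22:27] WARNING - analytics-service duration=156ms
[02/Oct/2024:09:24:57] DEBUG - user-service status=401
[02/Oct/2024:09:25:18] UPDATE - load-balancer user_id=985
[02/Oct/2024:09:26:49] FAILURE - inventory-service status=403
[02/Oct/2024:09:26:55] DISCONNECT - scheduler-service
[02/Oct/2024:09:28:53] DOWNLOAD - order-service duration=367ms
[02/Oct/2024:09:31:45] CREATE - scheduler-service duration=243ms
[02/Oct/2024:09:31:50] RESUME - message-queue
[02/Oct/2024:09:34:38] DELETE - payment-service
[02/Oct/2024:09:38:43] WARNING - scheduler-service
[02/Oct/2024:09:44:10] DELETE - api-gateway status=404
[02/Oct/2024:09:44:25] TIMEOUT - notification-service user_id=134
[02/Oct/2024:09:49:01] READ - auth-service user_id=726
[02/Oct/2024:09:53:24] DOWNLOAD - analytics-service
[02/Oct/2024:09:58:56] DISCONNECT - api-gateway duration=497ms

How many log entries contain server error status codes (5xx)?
1

To find matching entries:

1. Pattern to match: server error status codes (5xx)
2. Scan each log entry for the pattern
3. Count matches: 1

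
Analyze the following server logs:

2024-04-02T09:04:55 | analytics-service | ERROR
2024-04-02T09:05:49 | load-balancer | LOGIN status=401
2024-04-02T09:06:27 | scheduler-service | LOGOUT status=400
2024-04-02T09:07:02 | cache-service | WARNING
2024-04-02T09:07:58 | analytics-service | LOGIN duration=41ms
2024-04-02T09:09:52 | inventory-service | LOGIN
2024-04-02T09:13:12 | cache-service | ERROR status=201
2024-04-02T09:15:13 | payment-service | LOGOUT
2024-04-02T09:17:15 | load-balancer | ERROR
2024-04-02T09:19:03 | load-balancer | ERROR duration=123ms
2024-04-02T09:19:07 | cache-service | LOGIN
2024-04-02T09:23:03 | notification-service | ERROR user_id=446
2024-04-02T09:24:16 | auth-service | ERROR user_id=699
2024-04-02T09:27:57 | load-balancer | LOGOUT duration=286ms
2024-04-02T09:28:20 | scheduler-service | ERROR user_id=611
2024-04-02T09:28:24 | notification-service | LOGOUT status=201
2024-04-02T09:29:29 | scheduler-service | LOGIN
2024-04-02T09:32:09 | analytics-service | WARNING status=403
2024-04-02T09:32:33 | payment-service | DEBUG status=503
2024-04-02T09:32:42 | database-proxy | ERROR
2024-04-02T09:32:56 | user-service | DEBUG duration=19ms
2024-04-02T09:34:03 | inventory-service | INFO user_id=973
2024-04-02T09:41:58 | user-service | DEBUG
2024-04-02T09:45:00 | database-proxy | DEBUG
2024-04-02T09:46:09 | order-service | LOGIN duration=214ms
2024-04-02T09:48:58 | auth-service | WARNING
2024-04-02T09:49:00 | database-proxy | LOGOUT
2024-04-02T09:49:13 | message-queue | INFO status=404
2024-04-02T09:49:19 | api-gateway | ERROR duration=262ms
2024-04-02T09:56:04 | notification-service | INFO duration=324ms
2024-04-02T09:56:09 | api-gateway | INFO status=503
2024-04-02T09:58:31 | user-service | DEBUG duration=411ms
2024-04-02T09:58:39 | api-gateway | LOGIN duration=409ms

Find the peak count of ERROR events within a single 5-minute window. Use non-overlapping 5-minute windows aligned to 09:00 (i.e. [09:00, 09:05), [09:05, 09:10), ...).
2

To find the burst window:

1. Divide the log period into non-overlapping 5-minute windows starting at 09:00
2. Count ERROR events in each window
3. Find the window with maximum count
4. Maximum events in a window: 2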